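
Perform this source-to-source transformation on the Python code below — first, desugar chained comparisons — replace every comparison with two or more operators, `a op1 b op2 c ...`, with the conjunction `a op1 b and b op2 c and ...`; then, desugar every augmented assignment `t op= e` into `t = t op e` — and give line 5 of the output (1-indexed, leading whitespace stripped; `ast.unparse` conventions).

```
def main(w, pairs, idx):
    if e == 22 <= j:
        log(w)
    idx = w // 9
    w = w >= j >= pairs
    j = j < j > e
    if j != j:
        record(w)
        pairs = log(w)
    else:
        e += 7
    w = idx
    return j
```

w = w >= j and j >= pairs

Transformed code:
def main(w, pairs, idx):
    if e == 22 and 22 <= j:
        log(w)
    idx = w // 9
    w = w >= j and j >= pairs
    j = j < j and j > e
    if j != j:
        record(w)
        pairs = log(w)
    else:
        e = e + 7
    w = idx
    return j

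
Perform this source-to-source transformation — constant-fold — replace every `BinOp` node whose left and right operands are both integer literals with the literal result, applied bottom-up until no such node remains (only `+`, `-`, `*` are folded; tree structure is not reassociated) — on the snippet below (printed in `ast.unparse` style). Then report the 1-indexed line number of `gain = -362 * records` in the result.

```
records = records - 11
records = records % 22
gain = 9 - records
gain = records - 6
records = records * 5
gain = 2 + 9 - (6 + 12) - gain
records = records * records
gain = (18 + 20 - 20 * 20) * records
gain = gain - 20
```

8

Transformed code:
records = records - 11
records = records % 22
gain = 9 - records
gain = records - 6
records = records * 5
gain = -7 - gain
records = records * records
gain = -362 * records
gain = gain - 20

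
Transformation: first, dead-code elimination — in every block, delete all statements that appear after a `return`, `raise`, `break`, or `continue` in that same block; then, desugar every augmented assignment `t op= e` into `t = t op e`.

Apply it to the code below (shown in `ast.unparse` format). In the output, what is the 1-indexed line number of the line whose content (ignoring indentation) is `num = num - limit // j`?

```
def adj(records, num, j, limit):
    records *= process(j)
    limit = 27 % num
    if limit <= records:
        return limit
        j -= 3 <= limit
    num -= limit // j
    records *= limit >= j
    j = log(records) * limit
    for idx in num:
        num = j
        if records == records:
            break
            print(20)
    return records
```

Transformed code:
def adj(records, num, j, limit):
    records = records * process(j)
    limit = 27 % num
    if limit <= records:
        return limit
    num = num - limit // j
    records = records * (limit >= j)
    j = log(records) * limit
    for idx in num:
        num = j
        if records == records:
            break
    return records

6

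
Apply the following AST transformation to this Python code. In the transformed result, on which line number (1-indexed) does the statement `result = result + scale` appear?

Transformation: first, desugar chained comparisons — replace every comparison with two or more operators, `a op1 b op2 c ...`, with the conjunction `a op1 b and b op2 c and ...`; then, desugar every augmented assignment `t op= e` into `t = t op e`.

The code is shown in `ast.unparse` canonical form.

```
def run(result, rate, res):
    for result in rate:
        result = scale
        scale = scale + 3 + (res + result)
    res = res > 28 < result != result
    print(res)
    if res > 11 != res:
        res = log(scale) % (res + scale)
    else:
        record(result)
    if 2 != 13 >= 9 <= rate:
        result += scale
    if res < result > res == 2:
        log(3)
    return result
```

12

Transformed code:
def run(result, rate, res):
    for result in rate:
        result = scale
        scale = scale + 3 + (res + result)
    res = res > 28 and 28 < result and (result != result)
    print(res)
    if res > 11 and 11 != res:
        res = log(scale) % (res + scale)
    else:
        record(result)
    if 2 != 13 and 13 >= 9 and (9 <= rate):
        result = result + scale
    if res < result and result > res and (res == 2):
        log(3)
    return result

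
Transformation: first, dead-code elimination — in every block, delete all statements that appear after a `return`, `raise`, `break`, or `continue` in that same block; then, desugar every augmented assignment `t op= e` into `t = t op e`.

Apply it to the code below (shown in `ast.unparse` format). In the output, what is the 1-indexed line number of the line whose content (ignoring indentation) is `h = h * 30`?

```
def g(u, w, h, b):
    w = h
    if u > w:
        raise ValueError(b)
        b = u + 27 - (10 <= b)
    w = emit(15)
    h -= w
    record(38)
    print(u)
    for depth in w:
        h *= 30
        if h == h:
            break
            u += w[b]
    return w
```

Transformed code:
def g(u, w, h, b):
    w = h
    if u > w:
        raise ValueError(b)
    w = emit(15)
    h = h - w
    record(38)
    print(u)
    for depth in w:
        h = h * 30
        if h == h:
            break
    return w

10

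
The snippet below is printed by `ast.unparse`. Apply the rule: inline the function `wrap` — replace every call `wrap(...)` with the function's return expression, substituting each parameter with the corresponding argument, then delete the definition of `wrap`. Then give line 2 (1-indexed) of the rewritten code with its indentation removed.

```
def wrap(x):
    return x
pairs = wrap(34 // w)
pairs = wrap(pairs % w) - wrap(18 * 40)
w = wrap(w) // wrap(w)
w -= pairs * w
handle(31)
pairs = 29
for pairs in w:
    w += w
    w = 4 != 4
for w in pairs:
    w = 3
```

Transformed code:
pairs = 34 // w
pairs = pairs % w - 18 * 40
w = w // w
w -= pairs * w
handle(31)
pairs = 29
for pairs in w:
    w += w
    w = 4 != 4
for w in pairs:
    w = 3

pairs = pairs % w - 18 * 40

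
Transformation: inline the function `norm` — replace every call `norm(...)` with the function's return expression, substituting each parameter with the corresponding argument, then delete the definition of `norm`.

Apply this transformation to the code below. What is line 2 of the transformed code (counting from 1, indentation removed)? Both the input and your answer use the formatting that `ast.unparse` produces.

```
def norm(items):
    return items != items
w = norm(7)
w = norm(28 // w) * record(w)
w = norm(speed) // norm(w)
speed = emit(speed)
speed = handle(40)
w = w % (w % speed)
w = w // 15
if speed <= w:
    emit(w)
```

w = (28 // w != 28 // w) * record(w)

Transformed code:
w = 7 != 7
w = (28 // w != 28 // w) * record(w)
w = (speed != speed) // (w != w)
speed = emit(speed)
speed = handle(40)
w = w % (w % speed)
w = w // 15
if speed <= w:
    emit(w)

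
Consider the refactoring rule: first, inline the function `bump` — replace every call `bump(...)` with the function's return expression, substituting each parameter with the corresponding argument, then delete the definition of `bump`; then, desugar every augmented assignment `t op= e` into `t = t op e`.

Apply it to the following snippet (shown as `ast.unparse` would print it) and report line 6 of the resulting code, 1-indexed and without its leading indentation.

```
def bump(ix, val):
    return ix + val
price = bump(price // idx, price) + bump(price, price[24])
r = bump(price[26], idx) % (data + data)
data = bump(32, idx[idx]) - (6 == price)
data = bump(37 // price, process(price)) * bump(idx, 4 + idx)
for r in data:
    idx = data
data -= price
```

Transformed code:
price = price // idx + price + (price + price[24])
r = (price[26] + idx) % (data + data)
data = 32 + idx[idx] - (6 == price)
data = (37 // price + process(price)) * (idx + (4 + idx))
for r in data:
    idx = data
data = data - price

idx = data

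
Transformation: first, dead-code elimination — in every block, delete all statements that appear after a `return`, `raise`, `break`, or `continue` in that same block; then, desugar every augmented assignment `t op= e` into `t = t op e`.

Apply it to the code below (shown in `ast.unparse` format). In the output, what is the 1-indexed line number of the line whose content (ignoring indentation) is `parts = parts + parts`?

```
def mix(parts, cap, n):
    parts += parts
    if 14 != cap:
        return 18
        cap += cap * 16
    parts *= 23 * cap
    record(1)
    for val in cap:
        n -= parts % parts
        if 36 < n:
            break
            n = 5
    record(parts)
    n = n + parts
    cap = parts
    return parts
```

Transformed code:
def mix(parts, cap, n):
    parts = parts + parts
    if 14 != cap:
        return 18
    parts = parts * (23 * cap)
    record(1)
    for val in cap:
        n = n - parts % parts
        if 36 < n:
            break
    record(parts)
    n = n + parts
    cap = parts
    return parts

2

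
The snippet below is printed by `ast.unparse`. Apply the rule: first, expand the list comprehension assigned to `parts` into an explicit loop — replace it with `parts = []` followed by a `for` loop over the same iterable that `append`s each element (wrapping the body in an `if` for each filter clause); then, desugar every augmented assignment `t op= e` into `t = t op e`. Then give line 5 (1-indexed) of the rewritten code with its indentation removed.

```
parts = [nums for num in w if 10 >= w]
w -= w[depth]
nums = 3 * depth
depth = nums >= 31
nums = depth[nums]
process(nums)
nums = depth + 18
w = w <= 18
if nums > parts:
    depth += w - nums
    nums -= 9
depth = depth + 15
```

w = w - w[depth]

Transformed code:
parts = []
for num in w:
    if 10 >= w:
        parts.append(nums)
w = w - w[depth]
nums = 3 * depth
depth = nums >= 31
nums = depth[nums]
process(nums)
nums = depth + 18
w = w <= 18
if nums > parts:
    depth = depth + (w - nums)
    nums = nums - 9
depth = depth + 15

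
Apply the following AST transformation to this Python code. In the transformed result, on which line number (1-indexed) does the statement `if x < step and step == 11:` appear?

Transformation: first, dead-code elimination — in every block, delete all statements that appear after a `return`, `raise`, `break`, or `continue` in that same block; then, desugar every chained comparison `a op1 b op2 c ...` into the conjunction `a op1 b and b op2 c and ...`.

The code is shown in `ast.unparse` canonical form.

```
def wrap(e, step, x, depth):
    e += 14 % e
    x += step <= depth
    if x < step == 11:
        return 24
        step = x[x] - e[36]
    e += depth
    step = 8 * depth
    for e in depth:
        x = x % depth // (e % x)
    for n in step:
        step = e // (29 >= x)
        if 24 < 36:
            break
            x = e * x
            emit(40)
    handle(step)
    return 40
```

Transformed code:
def wrap(e, step, x, depth):
    e += 14 % e
    x += step <= depth
    if x < step and step == 11:
        return 24
    e += depth
    step = 8 * depth
    for e in depth:
        x = x % depth // (e % x)
    for n in step:
        step = e // (29 >= x)
        if 24 < 36:
            break
    handle(step)
    return 40

4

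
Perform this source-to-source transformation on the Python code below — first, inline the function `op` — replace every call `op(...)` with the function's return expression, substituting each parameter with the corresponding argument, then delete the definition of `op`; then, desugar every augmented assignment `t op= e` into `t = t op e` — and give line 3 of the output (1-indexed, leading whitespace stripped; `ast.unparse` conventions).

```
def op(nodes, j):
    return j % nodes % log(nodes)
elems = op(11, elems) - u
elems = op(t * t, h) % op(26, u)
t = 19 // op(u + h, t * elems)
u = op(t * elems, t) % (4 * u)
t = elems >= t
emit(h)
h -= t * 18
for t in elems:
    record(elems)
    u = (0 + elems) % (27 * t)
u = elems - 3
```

t = 19 // (t * elems % (u + h) % log(u + h))

Transformed code:
elems = elems % 11 % log(11) - u
elems = h % (t * t) % log(t * t) % (u % 26 % log(26))
t = 19 // (t * elems % (u + h) % log(u + h))
u = t % (t * elems) % log(t * elems) % (4 * u)
t = elems >= t
emit(h)
h = h - t * 18
for t in elems:
    record(elems)
    u = (0 + elems) % (27 * t)
u = elems - 3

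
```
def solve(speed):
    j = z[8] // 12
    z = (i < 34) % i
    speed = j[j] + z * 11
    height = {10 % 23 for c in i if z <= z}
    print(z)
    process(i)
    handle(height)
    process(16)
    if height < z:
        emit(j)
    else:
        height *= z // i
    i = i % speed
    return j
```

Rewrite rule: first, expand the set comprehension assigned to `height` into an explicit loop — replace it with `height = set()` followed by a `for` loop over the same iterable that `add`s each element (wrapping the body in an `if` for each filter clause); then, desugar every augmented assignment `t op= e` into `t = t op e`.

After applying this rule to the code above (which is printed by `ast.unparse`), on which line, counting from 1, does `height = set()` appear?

5

Transformed code:
def solve(speed):
    j = z[8] // 12
    z = (i < 34) % i
    speed = j[j] + z * 11
    height = set()
    for c in i:
        if z <= z:
            height.add(10 % 23)
    print(z)
    process(i)
    handle(height)
    process(16)
    if height < z:
        emit(j)
    else:
        height = height * (z // i)
    i = i % speed
    return j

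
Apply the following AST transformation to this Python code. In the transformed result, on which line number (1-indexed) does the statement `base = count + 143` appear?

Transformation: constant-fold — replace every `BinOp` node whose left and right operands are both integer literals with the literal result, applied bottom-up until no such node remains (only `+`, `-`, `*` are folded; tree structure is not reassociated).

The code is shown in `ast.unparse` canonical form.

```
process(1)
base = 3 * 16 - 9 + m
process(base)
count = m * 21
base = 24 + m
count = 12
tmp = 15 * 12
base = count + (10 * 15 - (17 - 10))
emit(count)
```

8

Transformed code:
process(1)
base = 39 + m
process(base)
count = m * 21
base = 24 + m
count = 12
tmp = 180
base = count + 143
emit(count)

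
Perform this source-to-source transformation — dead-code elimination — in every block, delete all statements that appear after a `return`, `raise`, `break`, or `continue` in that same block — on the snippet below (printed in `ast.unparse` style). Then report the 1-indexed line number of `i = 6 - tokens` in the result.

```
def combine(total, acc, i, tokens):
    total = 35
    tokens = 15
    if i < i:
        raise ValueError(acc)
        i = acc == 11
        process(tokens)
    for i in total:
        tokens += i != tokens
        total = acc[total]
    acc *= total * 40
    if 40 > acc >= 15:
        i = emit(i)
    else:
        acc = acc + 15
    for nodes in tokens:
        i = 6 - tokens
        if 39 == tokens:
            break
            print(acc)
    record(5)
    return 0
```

15

Transformed code:
def combine(total, acc, i, tokens):
    total = 35
    tokens = 15
    if i < i:
        raise ValueError(acc)
    for i in total:
        tokens += i != tokens
        total = acc[total]
    acc *= total * 40
    if 40 > acc >= 15:
        i = emit(i)
    else:
        acc = acc + 15
    for nodes in tokens:
        i = 6 - tokens
        if 39 == tokens:
            break
    record(5)
    return 0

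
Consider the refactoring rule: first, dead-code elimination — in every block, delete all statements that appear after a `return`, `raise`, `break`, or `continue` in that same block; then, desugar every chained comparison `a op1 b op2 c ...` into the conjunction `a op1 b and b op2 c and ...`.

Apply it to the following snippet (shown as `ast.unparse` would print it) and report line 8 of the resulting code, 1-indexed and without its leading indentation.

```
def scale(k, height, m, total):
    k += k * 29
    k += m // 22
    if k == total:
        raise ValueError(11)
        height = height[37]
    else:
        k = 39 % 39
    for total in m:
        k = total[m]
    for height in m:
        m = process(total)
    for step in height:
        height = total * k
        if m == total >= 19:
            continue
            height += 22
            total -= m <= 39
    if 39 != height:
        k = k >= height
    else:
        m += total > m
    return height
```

Transformed code:
def scale(k, height, m, total):
    k += k * 29
    k += m // 22
    if k == total:
        raise ValueError(11)
    else:
        k = 39 % 39
    for total in m:
        k = total[m]
    for height in m:
        m = process(total)
    for step in height:
        height = total * k
        if m == total and total >= 19:
            continue
    if 39 != height:
        k = k >= height
    else:
        m += total > m
    return height

for total in m:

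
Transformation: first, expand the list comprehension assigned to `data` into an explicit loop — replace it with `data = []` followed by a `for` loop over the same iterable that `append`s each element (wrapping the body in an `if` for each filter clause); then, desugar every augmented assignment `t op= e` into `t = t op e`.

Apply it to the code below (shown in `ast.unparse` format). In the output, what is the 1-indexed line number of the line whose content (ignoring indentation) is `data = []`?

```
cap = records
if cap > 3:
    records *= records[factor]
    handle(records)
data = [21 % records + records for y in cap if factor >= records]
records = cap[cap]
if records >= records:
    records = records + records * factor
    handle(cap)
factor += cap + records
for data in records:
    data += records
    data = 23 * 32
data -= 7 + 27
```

5

Transformed code:
cap = records
if cap > 3:
    records = records * records[factor]
    handle(records)
data = []
for y in cap:
    if factor >= records:
        data.append(21 % records + records)
records = cap[cap]
if records >= records:
    records = records + records * factor
    handle(cap)
factor = factor + (cap + records)
for data in records:
    data = data + records
    data = 23 * 32
data = data - (7 + 27)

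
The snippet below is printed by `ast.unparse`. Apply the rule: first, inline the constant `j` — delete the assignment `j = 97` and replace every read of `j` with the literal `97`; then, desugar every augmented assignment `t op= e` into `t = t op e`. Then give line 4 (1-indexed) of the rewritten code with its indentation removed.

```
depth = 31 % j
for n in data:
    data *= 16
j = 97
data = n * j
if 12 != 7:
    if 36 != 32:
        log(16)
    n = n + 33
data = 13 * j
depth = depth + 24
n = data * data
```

Transformed code:
depth = 31 % 97
for n in data:
    data = data * 16
data = n * 97
if 12 != 7:
    if 36 != 32:
        log(16)
    n = n + 33
data = 13 * 97
depth = depth + 24
n = data * data

data = n * 97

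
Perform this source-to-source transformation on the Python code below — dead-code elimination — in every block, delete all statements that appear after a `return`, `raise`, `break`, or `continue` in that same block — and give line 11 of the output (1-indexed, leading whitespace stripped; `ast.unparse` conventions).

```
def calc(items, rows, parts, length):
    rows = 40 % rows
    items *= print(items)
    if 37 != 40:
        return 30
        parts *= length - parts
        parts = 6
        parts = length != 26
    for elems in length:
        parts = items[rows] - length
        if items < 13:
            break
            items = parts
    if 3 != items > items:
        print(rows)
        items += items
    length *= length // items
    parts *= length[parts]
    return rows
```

Transformed code:
def calc(items, rows, parts, length):
    rows = 40 % rows
    items *= print(items)
    if 37 != 40:
        return 30
    for elems in length:
        parts = items[rows] - length
        if items < 13:
            break
    if 3 != items > items:
        print(rows)
        items += items
    length *= length // items
    parts *= length[parts]
    return rows

print(rows)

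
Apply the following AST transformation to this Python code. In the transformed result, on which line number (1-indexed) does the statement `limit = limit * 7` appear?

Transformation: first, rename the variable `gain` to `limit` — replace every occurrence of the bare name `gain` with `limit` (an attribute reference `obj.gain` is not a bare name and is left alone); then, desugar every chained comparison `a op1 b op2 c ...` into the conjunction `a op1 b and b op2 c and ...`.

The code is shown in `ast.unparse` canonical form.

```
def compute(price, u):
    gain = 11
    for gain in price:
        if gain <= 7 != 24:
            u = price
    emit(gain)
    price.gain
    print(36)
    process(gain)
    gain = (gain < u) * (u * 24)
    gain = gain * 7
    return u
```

Transformed code:
def compute(price, u):
    limit = 11
    for limit in price:
        if limit <= 7 and 7 != 24:
            u = price
    emit(limit)
    price.gain
    print(36)
    process(limit)
    limit = (limit < u) * (u * 24)
    limit = limit * 7
    return u

11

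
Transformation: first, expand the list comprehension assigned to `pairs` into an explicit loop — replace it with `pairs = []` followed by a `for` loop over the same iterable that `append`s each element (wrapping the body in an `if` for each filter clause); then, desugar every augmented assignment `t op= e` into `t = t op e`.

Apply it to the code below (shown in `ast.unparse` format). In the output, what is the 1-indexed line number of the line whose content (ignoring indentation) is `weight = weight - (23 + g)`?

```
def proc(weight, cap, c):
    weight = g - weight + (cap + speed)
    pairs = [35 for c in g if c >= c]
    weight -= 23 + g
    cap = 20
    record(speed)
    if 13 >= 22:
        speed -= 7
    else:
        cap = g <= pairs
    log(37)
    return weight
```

Transformed code:
def proc(weight, cap, c):
    weight = g - weight + (cap + speed)
    pairs = []
    for c in g:
        if c >= c:
            pairs.append(35)
    weight = weight - (23 + g)
    cap = 20
    record(speed)
    if 13 >= 22:
        speed = speed - 7
    else:
        cap = g <= pairs
    log(37)
    return weight

7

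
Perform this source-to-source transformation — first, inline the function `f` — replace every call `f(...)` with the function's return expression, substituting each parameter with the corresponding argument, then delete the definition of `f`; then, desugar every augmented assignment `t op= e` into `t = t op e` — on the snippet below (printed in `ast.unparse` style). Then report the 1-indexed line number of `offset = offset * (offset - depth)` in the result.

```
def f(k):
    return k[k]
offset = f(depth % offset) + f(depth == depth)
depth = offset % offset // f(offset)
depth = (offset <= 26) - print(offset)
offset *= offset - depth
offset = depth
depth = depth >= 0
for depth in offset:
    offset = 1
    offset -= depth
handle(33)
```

Transformed code:
offset = (depth % offset)[depth % offset] + (depth == depth)[depth == depth]
depth = offset % offset // offset[offset]
depth = (offset <= 26) - print(offset)
offset = offset * (offset - depth)
offset = depth
depth = depth >= 0
for depth in offset:
    offset = 1
    offset = offset - depth
handle(33)

4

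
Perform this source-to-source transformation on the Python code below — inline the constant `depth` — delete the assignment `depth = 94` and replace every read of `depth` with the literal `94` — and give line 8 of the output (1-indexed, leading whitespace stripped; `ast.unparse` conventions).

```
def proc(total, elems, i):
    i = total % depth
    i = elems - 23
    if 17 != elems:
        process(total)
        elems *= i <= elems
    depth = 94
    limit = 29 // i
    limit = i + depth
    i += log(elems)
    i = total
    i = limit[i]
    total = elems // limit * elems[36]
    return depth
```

Transformed code:
def proc(total, elems, i):
    i = total % 94
    i = elems - 23
    if 17 != elems:
        process(total)
        elems *= i <= elems
    limit = 29 // i
    limit = i + 94
    i += log(elems)
    i = total
    i = limit[i]
    total = elems // limit * elems[36]
    return 94

limit = i + 94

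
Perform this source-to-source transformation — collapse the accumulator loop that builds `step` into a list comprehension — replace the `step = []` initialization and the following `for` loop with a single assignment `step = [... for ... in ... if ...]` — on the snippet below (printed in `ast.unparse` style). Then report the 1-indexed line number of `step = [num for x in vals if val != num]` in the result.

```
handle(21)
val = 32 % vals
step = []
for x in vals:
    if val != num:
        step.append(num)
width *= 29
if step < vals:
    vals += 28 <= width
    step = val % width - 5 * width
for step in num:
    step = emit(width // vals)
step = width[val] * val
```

3

Transformed code:
handle(21)
val = 32 % vals
step = [num for x in vals if val != num]
width *= 29
if step < vals:
    vals += 28 <= width
    step = val % width - 5 * width
for step in num:
    step = emit(width // vals)
step = width[val] * val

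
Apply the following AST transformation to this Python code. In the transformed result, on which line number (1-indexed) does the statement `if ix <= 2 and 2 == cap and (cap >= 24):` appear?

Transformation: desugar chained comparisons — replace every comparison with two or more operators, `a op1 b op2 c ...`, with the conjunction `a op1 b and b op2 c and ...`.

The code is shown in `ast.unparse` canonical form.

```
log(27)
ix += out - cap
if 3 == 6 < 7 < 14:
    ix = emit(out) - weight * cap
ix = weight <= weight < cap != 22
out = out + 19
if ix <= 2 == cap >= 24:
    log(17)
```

Transformed code:
log(27)
ix += out - cap
if 3 == 6 and 6 < 7 and (7 < 14):
    ix = emit(out) - weight * cap
ix = weight <= weight and weight < cap and (cap != 22)
out = out + 19
if ix <= 2 and 2 == cap and (cap >= 24):
    log(17)

7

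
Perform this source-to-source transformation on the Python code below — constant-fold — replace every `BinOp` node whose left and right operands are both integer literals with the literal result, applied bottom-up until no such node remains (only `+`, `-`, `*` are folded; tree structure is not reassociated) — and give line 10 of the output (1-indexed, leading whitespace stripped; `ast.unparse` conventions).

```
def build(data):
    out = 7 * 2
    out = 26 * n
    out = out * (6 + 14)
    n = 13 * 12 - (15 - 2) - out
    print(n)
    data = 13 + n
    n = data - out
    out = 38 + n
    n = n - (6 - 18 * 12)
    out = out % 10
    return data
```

n = n - -210

Transformed code:
def build(data):
    out = 14
    out = 26 * n
    out = out * 20
    n = 143 - out
    print(n)
    data = 13 + n
    n = data - out
    out = 38 + n
    n = n - -210
    out = out % 10
    return data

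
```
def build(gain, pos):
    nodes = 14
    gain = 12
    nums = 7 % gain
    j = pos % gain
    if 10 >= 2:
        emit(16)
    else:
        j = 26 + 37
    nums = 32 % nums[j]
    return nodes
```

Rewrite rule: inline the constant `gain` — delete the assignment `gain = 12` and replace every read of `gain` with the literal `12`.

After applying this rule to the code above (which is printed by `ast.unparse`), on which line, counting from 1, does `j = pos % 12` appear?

4

Transformed code:
def build(gain, pos):
    nodes = 14
    nums = 7 % 12
    j = pos % 12
    if 10 >= 2:
        emit(16)
    else:
        j = 26 + 37
    nums = 32 % nums[j]
    return nodes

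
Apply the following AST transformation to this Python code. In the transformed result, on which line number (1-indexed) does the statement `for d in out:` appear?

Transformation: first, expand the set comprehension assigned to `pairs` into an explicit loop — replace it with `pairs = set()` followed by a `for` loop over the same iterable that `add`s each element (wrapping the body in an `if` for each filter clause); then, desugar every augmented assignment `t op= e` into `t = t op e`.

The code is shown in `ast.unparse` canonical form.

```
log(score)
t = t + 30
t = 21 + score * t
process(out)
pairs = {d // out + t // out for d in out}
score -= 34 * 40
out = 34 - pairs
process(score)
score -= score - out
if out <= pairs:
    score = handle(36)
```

Transformed code:
log(score)
t = t + 30
t = 21 + score * t
process(out)
pairs = set()
for d in out:
    pairs.add(d // out + t // out)
score = score - 34 * 40
out = 34 - pairs
process(score)
score = score - (score - out)
if out <= pairs:
    score = handle(36)

6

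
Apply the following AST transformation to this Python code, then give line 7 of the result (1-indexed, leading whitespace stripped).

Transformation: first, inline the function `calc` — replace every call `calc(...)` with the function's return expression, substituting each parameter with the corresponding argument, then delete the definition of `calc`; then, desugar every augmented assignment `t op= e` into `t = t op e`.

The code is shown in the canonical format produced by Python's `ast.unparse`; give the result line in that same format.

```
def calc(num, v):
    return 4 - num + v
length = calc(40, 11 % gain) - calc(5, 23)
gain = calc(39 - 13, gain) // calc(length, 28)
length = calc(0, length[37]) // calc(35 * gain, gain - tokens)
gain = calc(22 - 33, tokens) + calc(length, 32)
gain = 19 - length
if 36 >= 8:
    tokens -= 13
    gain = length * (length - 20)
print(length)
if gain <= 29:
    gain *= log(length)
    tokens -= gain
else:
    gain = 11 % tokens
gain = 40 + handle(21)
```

tokens = tokens - 13

Transformed code:
length = 4 - 40 + 11 % gain - (4 - 5 + 23)
gain = (4 - (39 - 13) + gain) // (4 - length + 28)
length = (4 - 0 + length[37]) // (4 - 35 * gain + (gain - tokens))
gain = 4 - (22 - 33) + tokens + (4 - length + 32)
gain = 19 - length
if 36 >= 8:
    tokens = tokens - 13
    gain = length * (length - 20)
print(length)
if gain <= 29:
    gain = gain * log(length)
    tokens = tokens - gain
else:
    gain = 11 % tokens
gain = 40 + handle(21)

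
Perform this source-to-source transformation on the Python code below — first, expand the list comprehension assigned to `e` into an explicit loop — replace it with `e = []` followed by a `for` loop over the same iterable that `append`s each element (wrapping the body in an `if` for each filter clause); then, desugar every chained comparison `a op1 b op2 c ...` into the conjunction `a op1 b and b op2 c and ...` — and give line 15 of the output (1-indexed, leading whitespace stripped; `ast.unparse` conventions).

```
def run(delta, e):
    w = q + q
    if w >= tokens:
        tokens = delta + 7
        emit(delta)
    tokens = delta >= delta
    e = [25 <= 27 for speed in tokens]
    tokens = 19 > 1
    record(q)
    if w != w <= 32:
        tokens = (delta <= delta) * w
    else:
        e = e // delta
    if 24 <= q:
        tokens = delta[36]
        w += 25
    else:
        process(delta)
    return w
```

e = e // delta

Transformed code:
def run(delta, e):
    w = q + q
    if w >= tokens:
        tokens = delta + 7
        emit(delta)
    tokens = delta >= delta
    e = []
    for speed in tokens:
        e.append(25 <= 27)
    tokens = 19 > 1
    record(q)
    if w != w and w <= 32:
        tokens = (delta <= delta) * w
    else:
        e = e // delta
    if 24 <= q:
        tokens = delta[36]
        w += 25
    else:
        process(delta)
    return w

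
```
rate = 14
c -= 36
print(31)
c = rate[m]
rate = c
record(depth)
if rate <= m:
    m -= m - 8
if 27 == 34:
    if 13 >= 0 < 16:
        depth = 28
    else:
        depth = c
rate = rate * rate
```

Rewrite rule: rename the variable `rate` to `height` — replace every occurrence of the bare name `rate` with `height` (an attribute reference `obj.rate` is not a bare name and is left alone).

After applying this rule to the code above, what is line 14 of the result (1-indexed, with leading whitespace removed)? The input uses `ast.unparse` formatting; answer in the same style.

height = height * height

Transformed code:
height = 14
c -= 36
print(31)
c = height[m]
height = c
record(depth)
if height <= m:
    m -= m - 8
if 27 == 34:
    if 13 >= 0 < 16:
        depth = 28
    else:
        depth = c
height = height * height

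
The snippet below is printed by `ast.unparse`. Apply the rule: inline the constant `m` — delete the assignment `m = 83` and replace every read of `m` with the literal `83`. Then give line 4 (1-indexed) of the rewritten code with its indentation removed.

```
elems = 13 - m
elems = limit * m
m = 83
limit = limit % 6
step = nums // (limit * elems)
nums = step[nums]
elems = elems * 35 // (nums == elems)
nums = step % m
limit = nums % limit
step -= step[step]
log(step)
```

Transformed code:
elems = 13 - 83
elems = limit * 83
limit = limit % 6
step = nums // (limit * elems)
nums = step[nums]
elems = elems * 35 // (nums == elems)
nums = step % 83
limit = nums % limit
step -= step[step]
log(step)

step = nums // (limit * elems)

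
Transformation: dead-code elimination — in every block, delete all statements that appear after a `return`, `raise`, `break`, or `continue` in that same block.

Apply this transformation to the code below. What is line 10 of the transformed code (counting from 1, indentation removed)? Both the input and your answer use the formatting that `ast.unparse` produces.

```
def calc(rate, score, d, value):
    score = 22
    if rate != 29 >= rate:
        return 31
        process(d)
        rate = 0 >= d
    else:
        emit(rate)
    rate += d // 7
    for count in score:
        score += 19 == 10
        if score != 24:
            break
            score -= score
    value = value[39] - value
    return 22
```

Transformed code:
def calc(rate, score, d, value):
    score = 22
    if rate != 29 >= rate:
        return 31
    else:
        emit(rate)
    rate += d // 7
    for count in score:
        score += 19 == 10
        if score != 24:
            break
    value = value[39] - value
    return 22

if score != 24:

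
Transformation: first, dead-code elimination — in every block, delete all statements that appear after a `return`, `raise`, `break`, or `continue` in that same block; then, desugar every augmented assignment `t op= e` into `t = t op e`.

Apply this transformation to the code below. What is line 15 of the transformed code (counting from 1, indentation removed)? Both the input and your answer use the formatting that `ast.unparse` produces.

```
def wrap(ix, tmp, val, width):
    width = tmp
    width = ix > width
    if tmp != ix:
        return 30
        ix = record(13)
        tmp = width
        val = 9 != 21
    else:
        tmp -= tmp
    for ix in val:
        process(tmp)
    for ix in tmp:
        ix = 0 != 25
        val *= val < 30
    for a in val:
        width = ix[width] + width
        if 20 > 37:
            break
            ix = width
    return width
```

if 20 > 37:

Transformed code:
def wrap(ix, tmp, val, width):
    width = tmp
    width = ix > width
    if tmp != ix:
        return 30
    else:
        tmp = tmp - tmp
    for ix in val:
        process(tmp)
    for ix in tmp:
        ix = 0 != 25
        val = val * (val < 30)
    for a in val:
        width = ix[width] + width
        if 20 > 37:
            break
    return width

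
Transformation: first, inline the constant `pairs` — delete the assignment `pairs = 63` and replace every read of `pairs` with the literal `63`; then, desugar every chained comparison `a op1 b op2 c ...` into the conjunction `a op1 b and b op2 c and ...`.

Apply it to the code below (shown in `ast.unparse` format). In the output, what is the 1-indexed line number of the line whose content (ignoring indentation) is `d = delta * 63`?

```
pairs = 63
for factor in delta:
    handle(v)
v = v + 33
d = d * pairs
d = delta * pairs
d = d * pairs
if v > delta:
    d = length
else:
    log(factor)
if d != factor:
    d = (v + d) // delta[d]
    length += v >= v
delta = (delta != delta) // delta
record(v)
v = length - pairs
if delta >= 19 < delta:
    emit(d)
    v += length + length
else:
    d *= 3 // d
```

Transformed code:
for factor in delta:
    handle(v)
v = v + 33
d = d * 63
d = delta * 63
d = d * 63
if v > delta:
    d = length
else:
    log(factor)
if d != factor:
    d = (v + d) // delta[d]
    length += v >= v
delta = (delta != delta) // delta
record(v)
v = length - 63
if delta >= 19 and 19 < delta:
    emit(d)
    v += length + length
else:
    d *= 3 // d

5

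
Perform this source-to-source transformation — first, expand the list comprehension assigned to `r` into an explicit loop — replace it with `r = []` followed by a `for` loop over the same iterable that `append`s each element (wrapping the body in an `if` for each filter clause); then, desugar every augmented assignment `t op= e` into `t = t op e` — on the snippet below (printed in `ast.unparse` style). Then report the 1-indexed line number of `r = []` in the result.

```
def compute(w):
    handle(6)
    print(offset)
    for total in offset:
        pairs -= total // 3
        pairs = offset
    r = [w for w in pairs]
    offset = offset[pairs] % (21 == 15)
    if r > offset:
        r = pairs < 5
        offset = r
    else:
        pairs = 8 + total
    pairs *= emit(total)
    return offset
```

Transformed code:
def compute(w):
    handle(6)
    print(offset)
    for total in offset:
        pairs = pairs - total // 3
        pairs = offset
    r = []
    for w in pairs:
        r.append(w)
    offset = offset[pairs] % (21 == 15)
    if r > offset:
        r = pairs < 5
        offset = r
    else:
        pairs = 8 + total
    pairs = pairs * emit(total)
    return offset

7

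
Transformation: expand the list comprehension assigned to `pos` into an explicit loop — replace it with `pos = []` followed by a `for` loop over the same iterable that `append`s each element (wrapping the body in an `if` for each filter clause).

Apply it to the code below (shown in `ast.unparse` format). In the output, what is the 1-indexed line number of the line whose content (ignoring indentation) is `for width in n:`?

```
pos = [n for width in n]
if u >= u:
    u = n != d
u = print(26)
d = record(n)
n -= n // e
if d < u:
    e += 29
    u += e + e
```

2

Transformed code:
pos = []
for width in n:
    pos.append(n)
if u >= u:
    u = n != d
u = print(26)
d = record(n)
n -= n // e
if d < u:
    e += 29
    u += e + e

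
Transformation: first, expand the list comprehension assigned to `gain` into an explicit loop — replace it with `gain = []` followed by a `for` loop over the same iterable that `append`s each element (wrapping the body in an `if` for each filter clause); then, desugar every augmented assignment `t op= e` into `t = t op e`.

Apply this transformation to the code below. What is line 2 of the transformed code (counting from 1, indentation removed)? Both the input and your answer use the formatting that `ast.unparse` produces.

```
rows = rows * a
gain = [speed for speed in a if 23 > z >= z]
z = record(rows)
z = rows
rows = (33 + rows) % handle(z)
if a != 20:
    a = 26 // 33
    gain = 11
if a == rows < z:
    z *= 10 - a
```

gain = []

Transformed code:
rows = rows * a
gain = []
for speed in a:
    if 23 > z >= z:
        gain.append(speed)
z = record(rows)
z = rows
rows = (33 + rows) % handle(z)
if a != 20:
    a = 26 // 33
    gain = 11
if a == rows < z:
    z = z * (10 - a)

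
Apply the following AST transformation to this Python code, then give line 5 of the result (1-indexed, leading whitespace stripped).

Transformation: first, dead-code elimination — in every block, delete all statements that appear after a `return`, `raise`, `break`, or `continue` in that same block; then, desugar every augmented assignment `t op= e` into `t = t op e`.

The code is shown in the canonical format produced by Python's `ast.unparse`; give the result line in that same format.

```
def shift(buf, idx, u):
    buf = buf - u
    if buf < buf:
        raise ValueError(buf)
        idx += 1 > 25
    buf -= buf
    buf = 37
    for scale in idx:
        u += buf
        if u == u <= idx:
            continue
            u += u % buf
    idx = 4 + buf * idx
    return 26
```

Transformed code:
def shift(buf, idx, u):
    buf = buf - u
    if buf < buf:
        raise ValueError(buf)
    buf = buf - buf
    buf = 37
    for scale in idx:
        u = u + buf
        if u == u <= idx:
            continue
    idx = 4 + buf * idx
    return 26

buf = buf - buf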